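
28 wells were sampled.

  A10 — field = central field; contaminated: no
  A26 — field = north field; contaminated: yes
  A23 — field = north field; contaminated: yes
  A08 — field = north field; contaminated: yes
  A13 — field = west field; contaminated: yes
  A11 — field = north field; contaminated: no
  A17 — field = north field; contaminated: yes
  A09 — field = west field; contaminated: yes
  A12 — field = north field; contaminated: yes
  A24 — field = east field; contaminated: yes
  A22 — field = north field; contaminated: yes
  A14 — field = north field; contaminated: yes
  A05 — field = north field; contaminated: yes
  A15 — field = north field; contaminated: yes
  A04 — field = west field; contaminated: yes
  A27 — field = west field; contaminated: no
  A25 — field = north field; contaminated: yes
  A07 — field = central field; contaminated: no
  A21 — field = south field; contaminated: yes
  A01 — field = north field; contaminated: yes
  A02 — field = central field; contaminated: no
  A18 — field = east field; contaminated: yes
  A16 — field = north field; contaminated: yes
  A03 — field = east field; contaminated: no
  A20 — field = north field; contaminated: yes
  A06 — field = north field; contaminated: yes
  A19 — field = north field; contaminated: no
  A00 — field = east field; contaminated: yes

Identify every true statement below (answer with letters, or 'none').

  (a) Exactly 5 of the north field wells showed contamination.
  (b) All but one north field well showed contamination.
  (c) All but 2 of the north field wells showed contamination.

(c)

|A| = 16, |A ∩ B| = 14, |A ∖ B| = 2.
(a) |A ∩ B| = 5: fails.
(b) |A ∖ B| = 1: fails.
(c) |A ∖ B| = 2: holds.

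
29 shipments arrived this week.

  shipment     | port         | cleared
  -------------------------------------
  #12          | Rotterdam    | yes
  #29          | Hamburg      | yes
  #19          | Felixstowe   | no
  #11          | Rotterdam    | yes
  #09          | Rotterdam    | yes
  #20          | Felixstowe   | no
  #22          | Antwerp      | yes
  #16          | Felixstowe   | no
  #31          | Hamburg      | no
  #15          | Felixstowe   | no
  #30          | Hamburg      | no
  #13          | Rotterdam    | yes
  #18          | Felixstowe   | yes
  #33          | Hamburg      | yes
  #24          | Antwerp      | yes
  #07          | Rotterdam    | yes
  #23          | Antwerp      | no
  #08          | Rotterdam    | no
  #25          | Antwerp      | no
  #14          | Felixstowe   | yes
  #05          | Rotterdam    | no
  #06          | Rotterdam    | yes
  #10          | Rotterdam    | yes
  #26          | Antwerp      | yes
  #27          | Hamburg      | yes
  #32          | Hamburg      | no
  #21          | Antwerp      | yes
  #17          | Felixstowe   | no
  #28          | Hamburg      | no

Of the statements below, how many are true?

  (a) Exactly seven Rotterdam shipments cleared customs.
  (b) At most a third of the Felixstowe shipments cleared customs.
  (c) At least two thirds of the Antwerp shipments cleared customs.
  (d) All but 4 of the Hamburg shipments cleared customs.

(a) Rotterdam: |A| = 9, |A ∩ B| = 7; needs |A ∩ B| = 7 — true.
(b) Felixstowe: |A| = 7, |A ∩ B| = 2; needs |A ∩ B| / |A| ≤ 1/3 — true.
(c) Antwerp: |A| = 6, |A ∩ B| = 4; needs |A ∩ B| / |A| ≥ 2/3 — true.
(d) Hamburg: |A| = 7, |A ∩ B| = 3; needs |A ∖ B| = 4 — true.

4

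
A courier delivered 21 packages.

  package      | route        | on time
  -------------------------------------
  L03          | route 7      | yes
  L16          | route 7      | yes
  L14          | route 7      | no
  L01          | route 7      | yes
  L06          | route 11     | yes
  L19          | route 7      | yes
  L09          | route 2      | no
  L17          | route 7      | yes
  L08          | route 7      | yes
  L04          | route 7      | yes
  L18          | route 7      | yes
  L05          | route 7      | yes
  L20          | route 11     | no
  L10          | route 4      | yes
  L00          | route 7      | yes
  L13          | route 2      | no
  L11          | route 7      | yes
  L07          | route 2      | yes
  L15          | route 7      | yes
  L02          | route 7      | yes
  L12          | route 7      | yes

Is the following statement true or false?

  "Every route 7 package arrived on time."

False

Truth condition: A ⊆ B, i.e. every element of A is in B (|A ∖ B| = 0).
|A| = 15, |A ∩ B| = 14, |A ∖ B| = 1.
So the statement is false.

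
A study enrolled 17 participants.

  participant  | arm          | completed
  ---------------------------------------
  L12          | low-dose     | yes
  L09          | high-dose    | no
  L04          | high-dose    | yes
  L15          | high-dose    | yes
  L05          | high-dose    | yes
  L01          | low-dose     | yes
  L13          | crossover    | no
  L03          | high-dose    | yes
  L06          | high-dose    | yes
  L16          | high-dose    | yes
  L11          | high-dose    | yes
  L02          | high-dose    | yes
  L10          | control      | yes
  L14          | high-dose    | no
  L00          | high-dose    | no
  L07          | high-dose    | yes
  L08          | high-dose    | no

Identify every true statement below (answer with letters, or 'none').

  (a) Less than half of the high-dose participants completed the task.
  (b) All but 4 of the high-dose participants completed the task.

(b)

|A| = 13, |A ∩ B| = 9, |A ∖ B| = 4.
(a) |A ∩ B| < |A ∖ B|: fails.
(b) |A ∖ B| = 4: holds.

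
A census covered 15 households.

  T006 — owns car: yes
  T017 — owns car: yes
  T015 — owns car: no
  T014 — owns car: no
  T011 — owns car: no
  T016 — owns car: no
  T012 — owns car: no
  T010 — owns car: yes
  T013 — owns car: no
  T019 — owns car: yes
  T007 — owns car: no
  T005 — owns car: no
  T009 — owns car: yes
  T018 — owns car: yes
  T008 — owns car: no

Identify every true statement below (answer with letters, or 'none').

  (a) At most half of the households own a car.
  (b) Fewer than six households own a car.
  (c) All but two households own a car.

(a)

|A| = 15, |A ∩ B| = 6, |A ∖ B| = 9.
(a) |A ∩ B| ≤ |A ∖ B|: holds.
(b) |A ∩ B| < 6: fails.
(c) |A ∖ B| = 2: fails.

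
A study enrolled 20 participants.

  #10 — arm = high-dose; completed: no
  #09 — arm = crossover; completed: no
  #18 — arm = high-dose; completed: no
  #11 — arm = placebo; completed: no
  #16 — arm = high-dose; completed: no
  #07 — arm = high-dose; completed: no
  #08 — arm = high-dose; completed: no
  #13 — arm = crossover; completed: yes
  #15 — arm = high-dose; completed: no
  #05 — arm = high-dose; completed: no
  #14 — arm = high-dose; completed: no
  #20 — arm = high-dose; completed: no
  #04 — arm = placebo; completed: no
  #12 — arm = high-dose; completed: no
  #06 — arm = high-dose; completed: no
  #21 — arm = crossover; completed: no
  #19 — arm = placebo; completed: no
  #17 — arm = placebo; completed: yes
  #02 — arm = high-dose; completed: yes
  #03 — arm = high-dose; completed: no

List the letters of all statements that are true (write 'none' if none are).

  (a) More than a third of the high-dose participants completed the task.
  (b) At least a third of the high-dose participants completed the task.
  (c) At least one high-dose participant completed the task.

(c)

|A| = 13, |A ∩ B| = 1, |A ∖ B| = 12.
(a) |A ∩ B| / |A| > 1/3: fails.
(b) |A ∩ B| / |A| ≥ 1/3: fails.
(c) A ∩ B ≠ ∅ (|A ∩ B| ≥ 1): holds.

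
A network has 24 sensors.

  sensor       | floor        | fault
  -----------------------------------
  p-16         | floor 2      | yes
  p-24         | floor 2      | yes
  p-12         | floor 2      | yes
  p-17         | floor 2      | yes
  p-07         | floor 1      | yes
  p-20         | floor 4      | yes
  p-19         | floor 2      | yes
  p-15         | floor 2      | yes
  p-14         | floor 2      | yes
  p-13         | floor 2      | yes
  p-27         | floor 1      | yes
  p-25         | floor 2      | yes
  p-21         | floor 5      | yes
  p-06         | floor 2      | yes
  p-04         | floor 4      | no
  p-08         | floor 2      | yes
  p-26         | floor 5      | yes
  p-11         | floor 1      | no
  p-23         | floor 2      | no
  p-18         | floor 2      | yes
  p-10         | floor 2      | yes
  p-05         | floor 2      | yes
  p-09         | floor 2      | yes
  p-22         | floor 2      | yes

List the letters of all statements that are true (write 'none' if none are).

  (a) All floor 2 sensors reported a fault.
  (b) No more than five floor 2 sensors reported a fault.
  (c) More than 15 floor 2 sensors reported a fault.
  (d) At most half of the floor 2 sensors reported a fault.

(c)

|A| = 17, |A ∩ B| = 16, |A ∖ B| = 1.
(a) A ⊆ B, i.e. every element of A is in B (|A ∖ B| = 0): fails.
(b) |A ∩ B| ≤ 5: fails.
(c) |A ∩ B| > 15: holds.
(d) |A ∩ B| ≤ |A ∖ B|: fails.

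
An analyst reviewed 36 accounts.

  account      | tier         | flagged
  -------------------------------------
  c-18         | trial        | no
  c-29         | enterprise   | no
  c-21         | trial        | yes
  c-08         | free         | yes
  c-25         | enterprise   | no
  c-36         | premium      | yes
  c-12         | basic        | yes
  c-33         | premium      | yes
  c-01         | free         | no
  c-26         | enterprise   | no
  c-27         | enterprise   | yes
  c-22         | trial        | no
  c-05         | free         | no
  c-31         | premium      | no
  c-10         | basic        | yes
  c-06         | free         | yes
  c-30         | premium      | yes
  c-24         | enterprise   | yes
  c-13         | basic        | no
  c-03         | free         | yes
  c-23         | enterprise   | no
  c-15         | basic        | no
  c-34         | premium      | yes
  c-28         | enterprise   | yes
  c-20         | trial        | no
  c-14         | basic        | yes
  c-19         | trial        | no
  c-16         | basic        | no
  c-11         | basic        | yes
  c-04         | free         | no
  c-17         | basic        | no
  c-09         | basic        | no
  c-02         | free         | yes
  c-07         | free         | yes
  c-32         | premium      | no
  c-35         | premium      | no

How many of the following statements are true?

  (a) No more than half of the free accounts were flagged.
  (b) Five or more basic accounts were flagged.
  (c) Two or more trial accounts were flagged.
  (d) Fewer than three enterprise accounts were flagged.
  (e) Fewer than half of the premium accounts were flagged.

0

(a) free: |A| = 8, |A ∩ B| = 5; needs |A ∩ B| ≤ |A ∖ B| — false.
(b) basic: |A| = 9, |A ∩ B| = 4; needs |A ∩ B| ≥ 5 — false.
(c) trial: |A| = 5, |A ∩ B| = 1; needs |A ∩ B| ≥ 2 — false.
(d) enterprise: |A| = 7, |A ∩ B| = 3; needs |A ∩ B| < 3 — false.
(e) premium: |A| = 7, |A ∩ B| = 4; needs |A ∩ B| < |A ∖ B| — false.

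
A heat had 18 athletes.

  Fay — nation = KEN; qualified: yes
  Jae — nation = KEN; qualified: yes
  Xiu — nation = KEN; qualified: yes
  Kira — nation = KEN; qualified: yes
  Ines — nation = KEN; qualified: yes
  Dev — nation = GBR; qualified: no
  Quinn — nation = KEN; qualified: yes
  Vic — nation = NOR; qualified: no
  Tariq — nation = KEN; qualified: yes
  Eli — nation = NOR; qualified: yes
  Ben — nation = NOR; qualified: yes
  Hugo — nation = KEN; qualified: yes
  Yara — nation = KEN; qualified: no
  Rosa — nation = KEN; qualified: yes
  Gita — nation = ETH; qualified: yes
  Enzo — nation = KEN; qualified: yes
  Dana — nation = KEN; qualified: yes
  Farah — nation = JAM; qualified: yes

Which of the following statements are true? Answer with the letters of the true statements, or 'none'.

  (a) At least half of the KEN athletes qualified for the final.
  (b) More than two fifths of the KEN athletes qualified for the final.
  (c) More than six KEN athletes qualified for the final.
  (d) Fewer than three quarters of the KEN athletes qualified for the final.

(a), (b), (c)

|A| = 12, |A ∩ B| = 11, |A ∖ B| = 1.
(a) |A ∩ B| ≥ |A ∖ B|: holds.
(b) |A ∩ B| / |A| > 2/5: holds.
(c) |A ∩ B| > 6: holds.
(d) |A ∩ B| / |A| < 3/4: fails.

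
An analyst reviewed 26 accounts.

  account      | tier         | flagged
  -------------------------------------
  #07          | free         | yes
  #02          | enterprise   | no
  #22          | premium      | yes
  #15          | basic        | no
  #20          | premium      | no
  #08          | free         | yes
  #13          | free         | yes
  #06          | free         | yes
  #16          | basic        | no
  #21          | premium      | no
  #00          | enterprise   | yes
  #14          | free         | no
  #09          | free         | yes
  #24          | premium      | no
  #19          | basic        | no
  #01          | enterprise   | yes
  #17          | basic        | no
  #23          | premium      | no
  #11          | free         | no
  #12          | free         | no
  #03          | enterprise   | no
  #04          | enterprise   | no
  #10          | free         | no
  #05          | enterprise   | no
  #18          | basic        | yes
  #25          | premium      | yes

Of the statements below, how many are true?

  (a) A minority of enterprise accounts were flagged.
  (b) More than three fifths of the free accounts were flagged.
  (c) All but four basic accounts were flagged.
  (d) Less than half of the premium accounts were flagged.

3

(a) enterprise: |A| = 6, |A ∩ B| = 2; needs |A ∩ B| < |A ∖ B| — true.
(b) free: |A| = 9, |A ∩ B| = 5; needs |A ∩ B| / |A| > 3/5 — false.
(c) basic: |A| = 5, |A ∩ B| = 1; needs |A ∖ B| = 4 — true.
(d) premium: |A| = 6, |A ∩ B| = 2; needs |A ∩ B| < |A ∖ B| — true.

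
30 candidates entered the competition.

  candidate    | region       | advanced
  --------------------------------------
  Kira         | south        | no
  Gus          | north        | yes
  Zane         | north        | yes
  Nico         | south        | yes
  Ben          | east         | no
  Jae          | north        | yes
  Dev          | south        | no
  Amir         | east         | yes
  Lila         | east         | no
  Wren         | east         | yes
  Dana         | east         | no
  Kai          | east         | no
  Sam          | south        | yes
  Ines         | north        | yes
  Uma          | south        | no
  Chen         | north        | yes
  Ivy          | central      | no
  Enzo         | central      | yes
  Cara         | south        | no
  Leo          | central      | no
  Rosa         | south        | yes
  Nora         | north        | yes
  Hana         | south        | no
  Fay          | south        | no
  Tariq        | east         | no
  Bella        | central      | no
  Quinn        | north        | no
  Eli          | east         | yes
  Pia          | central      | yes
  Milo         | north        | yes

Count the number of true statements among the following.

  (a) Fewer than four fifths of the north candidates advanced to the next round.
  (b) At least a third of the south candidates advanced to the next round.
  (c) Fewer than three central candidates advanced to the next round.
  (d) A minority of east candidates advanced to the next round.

(a) north: |A| = 8, |A ∩ B| = 7; needs |A ∩ B| / |A| < 4/5 — false.
(b) south: |A| = 9, |A ∩ B| = 3; needs |A ∩ B| / |A| ≥ 1/3 — true.
(c) central: |A| = 5, |A ∩ B| = 2; needs |A ∩ B| < 3 — true.
(d) east: |A| = 8, |A ∩ B| = 3; needs |A ∩ B| < |A ∖ B| — true.

3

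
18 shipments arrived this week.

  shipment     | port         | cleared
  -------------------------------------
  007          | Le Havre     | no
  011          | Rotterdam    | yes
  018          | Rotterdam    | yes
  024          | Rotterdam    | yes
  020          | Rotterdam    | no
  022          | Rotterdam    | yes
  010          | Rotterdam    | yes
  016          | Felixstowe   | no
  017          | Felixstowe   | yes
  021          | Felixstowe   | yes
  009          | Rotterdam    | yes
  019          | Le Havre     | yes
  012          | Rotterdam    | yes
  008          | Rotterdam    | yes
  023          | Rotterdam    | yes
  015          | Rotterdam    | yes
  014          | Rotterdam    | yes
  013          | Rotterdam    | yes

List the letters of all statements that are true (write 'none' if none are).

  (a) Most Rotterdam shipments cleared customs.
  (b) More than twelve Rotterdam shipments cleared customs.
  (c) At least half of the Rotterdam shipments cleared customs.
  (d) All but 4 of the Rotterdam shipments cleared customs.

(a), (c)

|A| = 13, |A ∩ B| = 12, |A ∖ B| = 1.
(a) |A ∩ B| > |A ∖ B|: holds.
(b) |A ∩ B| > 12: fails.
(c) |A ∩ B| ≥ |A ∖ B|: holds.
(d) |A ∖ B| = 4: fails.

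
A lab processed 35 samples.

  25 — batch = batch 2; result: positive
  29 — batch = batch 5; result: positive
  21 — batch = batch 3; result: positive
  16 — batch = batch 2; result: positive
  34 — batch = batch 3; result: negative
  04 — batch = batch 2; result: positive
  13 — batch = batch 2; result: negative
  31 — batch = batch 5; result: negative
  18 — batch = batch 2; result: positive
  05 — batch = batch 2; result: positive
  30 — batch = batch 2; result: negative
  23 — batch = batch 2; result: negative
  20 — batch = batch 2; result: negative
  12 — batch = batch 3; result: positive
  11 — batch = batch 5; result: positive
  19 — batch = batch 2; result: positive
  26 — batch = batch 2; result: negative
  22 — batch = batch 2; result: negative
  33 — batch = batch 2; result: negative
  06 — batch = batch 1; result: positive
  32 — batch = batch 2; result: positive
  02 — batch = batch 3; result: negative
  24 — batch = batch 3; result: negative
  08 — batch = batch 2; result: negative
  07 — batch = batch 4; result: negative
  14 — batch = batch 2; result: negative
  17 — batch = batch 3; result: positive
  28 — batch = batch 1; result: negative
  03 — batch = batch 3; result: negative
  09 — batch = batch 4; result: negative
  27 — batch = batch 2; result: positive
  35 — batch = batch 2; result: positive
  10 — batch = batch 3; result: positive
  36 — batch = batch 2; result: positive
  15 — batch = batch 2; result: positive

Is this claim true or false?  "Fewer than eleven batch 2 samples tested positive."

The determiner here denotes the relation: |A ∩ B| < 11.
|A| = 20, |A ∩ B| = 11, |A ∖ B| = 9.
|A ∩ B| = 11, so the statement is false.

False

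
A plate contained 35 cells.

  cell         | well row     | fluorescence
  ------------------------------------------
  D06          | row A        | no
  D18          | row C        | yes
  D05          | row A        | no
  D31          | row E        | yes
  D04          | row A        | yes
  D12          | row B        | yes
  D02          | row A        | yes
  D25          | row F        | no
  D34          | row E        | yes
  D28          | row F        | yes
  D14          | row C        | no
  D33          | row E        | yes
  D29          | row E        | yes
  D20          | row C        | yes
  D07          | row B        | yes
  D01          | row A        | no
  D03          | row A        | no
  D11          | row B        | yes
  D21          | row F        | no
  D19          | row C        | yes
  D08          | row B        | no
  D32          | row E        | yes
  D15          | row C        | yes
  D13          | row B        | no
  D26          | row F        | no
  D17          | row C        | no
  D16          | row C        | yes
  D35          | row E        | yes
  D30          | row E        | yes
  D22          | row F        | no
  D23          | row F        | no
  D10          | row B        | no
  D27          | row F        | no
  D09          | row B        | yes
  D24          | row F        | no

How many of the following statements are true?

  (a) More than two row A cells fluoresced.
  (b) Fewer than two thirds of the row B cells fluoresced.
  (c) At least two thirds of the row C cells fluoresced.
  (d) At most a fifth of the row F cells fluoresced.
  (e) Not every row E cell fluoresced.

(a) row A: |A| = 6, |A ∩ B| = 2; needs |A ∩ B| > 2 — false.
(b) row B: |A| = 7, |A ∩ B| = 4; needs |A ∩ B| / |A| < 2/3 — true.
(c) row C: |A| = 7, |A ∩ B| = 5; needs |A ∩ B| / |A| ≥ 2/3 — true.
(d) row F: |A| = 8, |A ∩ B| = 1; needs |A ∩ B| / |A| ≤ 1/5 — true.
(e) row E: |A| = 7, |A ∩ B| = 7; needs A ⊄ B (|A ∖ B| ≥ 1) — false.

3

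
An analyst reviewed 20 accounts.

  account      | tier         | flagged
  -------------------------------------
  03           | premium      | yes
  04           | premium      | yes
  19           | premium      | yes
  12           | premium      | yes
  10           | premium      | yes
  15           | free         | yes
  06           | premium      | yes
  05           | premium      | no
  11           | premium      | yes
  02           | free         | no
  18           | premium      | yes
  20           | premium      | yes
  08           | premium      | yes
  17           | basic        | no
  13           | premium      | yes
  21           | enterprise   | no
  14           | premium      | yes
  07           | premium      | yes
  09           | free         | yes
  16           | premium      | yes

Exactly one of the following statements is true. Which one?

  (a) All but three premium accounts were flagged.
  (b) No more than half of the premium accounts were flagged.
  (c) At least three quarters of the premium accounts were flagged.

(c)

|A| = 15, |A ∩ B| = 14, |A ∖ B| = 1.
(a) requires |A ∖ B| = 3: false.
(b) requires |A ∩ B| ≤ |A ∖ B|: false.
(c) requires |A ∩ B| / |A| ≥ 3/4: true.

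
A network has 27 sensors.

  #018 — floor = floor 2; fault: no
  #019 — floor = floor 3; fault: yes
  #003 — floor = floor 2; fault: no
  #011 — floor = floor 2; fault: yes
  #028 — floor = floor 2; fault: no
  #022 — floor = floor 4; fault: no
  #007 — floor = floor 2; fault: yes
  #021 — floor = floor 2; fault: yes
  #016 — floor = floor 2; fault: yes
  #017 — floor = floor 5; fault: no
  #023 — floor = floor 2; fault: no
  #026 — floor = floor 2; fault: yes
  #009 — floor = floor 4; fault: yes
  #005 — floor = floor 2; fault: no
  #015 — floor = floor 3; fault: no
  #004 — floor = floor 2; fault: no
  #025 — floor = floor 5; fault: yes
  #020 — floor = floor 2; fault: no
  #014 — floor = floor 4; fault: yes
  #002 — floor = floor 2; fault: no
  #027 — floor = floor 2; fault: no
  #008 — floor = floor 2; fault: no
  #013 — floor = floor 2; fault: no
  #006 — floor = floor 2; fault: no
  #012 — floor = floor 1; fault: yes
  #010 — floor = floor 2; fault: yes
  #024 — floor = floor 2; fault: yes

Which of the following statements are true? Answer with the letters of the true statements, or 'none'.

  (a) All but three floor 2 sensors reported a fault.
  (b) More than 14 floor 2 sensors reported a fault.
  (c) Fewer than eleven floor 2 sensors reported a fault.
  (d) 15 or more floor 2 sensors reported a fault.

|A| = 19, |A ∩ B| = 7, |A ∖ B| = 12.
(a) |A ∖ B| = 3: fails.
(b) |A ∩ B| > 14: fails.
(c) |A ∩ B| < 11: holds.
(d) |A ∩ B| ≥ 15: fails.

(c)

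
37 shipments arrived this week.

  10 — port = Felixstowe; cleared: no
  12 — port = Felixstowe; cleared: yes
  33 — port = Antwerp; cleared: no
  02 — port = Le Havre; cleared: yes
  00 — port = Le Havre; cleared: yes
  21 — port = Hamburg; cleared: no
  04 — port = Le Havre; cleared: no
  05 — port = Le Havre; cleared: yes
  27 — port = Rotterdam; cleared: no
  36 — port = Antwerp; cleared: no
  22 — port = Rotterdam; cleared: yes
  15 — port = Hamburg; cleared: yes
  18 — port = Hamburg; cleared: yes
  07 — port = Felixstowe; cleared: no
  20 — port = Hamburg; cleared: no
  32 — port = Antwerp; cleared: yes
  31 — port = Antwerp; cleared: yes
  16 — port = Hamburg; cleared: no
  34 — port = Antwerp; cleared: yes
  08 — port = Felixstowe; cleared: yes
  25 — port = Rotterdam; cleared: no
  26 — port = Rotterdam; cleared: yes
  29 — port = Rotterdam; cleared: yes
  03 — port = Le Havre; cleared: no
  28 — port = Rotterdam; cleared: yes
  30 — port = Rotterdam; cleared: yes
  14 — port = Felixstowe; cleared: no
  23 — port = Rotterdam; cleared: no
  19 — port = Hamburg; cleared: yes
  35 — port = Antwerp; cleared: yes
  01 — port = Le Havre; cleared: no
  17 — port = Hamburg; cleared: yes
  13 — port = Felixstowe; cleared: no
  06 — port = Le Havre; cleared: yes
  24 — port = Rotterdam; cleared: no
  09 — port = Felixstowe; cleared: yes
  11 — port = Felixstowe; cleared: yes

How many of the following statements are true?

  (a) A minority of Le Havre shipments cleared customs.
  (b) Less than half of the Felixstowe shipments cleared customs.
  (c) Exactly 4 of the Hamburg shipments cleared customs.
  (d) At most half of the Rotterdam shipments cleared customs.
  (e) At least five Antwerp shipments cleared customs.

(a) Le Havre: |A| = 7, |A ∩ B| = 4; needs |A ∩ B| < |A ∖ B| — false.
(b) Felixstowe: |A| = 8, |A ∩ B| = 4; needs |A ∩ B| < |A ∖ B| — false.
(c) Hamburg: |A| = 7, |A ∩ B| = 4; needs |A ∩ B| = 4 — true.
(d) Rotterdam: |A| = 9, |A ∩ B| = 5; needs |A ∩ B| ≤ |A ∖ B| — false.
(e) Antwerp: |A| = 6, |A ∩ B| = 4; needs |A ∩ B| ≥ 5 — false.

1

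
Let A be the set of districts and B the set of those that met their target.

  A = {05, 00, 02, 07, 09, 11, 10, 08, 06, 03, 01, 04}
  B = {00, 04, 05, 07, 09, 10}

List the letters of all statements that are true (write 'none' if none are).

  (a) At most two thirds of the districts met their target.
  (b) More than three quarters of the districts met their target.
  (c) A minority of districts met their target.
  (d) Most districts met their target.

(a)

|A| = 12, |A ∩ B| = 6, |A ∖ B| = 6.
(a) |A ∩ B| / |A| ≤ 2/3: holds.
(b) |A ∩ B| / |A| > 3/4: fails.
(c) |A ∩ B| < |A ∖ B|: fails.
(d) |A ∩ B| > |A ∖ B|: fails.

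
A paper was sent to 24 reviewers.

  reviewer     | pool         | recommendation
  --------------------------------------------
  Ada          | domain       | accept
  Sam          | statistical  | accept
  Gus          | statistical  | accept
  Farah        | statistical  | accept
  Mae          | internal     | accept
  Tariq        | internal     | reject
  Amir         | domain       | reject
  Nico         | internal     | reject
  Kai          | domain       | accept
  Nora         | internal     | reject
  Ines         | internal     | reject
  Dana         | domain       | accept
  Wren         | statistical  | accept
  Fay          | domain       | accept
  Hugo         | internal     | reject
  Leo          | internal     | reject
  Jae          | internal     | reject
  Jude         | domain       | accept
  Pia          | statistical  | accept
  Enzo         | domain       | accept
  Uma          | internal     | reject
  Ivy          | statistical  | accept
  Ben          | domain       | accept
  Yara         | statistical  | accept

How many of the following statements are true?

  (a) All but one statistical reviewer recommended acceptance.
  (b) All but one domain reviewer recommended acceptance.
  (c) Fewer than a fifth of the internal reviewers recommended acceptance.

(a) statistical: |A| = 7, |A ∩ B| = 7; needs |A ∖ B| = 1 — false.
(b) domain: |A| = 8, |A ∩ B| = 7; needs |A ∖ B| = 1 — true.
(c) internal: |A| = 9, |A ∩ B| = 1; needs |A ∩ B| / |A| < 1/5 — true.

2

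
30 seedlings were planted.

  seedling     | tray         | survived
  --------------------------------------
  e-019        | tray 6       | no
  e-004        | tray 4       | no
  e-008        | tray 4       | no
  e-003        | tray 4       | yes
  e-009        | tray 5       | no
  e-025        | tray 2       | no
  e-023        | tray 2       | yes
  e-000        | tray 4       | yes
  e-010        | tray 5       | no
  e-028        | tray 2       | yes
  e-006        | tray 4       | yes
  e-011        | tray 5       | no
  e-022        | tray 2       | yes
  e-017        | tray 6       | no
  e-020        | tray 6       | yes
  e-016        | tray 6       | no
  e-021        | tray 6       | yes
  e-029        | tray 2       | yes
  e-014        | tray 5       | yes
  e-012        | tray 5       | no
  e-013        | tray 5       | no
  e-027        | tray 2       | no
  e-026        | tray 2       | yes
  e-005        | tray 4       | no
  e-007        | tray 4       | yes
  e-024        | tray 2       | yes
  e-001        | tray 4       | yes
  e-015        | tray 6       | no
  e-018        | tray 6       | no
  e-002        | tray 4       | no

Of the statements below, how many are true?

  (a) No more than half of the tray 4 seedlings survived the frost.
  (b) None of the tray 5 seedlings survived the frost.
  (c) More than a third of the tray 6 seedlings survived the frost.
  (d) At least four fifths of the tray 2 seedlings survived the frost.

(a) tray 4: |A| = 9, |A ∩ B| = 5; needs |A ∩ B| ≤ |A ∖ B| — false.
(b) tray 5: |A| = 6, |A ∩ B| = 1; needs A ∩ B = ∅ (|A ∩ B| = 0) — false.
(c) tray 6: |A| = 7, |A ∩ B| = 2; needs |A ∩ B| / |A| > 1/3 — false.
(d) tray 2: |A| = 8, |A ∩ B| = 6; needs |A ∩ B| / |A| ≥ 4/5 — false.

0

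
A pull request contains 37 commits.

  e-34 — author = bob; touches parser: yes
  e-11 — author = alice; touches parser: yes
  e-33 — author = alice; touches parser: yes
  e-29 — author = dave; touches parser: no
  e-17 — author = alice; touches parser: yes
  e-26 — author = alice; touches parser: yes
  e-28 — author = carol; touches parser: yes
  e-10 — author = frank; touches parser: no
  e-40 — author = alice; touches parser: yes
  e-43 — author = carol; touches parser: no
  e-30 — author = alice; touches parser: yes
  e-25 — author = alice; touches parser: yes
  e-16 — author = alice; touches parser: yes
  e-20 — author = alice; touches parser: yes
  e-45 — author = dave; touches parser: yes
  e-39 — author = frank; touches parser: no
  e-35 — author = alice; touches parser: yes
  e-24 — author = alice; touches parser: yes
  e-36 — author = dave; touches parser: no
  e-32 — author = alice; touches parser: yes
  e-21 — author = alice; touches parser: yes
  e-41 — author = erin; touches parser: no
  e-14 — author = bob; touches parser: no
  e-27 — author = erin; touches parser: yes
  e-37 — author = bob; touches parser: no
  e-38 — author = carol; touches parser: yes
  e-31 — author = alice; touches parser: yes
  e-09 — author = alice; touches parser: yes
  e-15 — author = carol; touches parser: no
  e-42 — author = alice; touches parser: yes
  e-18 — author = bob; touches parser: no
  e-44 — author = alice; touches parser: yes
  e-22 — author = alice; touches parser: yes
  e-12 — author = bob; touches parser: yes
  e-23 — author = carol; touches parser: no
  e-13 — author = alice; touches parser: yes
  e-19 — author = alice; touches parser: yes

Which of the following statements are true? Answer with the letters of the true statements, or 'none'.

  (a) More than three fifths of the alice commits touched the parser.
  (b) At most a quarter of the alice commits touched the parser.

(a)

|A| = 20, |A ∩ B| = 20, |A ∖ B| = 0.
(a) |A ∩ B| / |A| > 3/5: holds.
(b) |A ∩ B| / |A| ≤ 1/4: fails.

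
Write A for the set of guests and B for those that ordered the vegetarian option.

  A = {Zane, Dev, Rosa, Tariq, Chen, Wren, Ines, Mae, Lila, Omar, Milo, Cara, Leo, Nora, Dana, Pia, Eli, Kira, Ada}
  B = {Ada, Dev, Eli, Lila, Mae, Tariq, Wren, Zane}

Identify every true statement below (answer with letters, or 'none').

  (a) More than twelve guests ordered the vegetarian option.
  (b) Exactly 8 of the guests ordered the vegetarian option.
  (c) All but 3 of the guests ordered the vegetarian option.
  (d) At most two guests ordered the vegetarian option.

(b)

|A| = 19, |A ∩ B| = 8, |A ∖ B| = 11.
(a) |A ∩ B| > 12: fails.
(b) |A ∩ B| = 8: holds.
(c) |A ∖ B| = 3: fails.
(d) |A ∩ B| ≤ 2: fails.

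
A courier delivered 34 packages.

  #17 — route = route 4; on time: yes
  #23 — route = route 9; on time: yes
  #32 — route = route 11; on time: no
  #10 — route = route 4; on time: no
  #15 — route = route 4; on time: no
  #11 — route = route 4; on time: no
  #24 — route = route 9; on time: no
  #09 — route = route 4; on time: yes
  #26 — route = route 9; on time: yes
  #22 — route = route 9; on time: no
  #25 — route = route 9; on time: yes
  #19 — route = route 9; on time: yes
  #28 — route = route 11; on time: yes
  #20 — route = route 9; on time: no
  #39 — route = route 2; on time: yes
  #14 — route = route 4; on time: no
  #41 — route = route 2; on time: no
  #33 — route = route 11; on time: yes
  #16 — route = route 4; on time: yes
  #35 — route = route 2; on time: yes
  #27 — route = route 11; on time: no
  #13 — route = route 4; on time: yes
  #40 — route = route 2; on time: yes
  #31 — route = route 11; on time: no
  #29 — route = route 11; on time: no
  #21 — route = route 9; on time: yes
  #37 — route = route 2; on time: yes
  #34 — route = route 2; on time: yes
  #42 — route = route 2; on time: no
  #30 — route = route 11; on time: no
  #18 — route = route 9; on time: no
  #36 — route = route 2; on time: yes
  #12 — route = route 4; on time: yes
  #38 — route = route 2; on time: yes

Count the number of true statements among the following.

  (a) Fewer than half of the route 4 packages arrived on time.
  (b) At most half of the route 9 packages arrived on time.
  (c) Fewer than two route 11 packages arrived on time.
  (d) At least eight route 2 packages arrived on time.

0

(a) route 4: |A| = 9, |A ∩ B| = 5; needs |A ∩ B| < |A ∖ B| — false.
(b) route 9: |A| = 9, |A ∩ B| = 5; needs |A ∩ B| ≤ |A ∖ B| — false.
(c) route 11: |A| = 7, |A ∩ B| = 2; needs |A ∩ B| < 2 — false.
(d) route 2: |A| = 9, |A ∩ B| = 7; needs |A ∩ B| ≥ 8 — false.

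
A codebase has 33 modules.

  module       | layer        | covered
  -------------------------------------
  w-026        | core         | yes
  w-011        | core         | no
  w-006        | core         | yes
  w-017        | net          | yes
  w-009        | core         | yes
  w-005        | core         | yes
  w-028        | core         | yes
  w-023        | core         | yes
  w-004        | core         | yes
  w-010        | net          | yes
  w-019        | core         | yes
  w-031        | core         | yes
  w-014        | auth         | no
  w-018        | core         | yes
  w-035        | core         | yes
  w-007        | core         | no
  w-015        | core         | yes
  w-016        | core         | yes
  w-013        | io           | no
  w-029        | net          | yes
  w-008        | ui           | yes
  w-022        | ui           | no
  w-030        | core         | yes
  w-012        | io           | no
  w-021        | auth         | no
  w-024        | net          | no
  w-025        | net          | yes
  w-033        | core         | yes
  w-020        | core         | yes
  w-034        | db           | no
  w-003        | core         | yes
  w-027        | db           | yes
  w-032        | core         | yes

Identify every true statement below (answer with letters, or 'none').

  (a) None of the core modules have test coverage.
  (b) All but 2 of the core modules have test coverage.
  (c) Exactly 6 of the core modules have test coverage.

|A| = 20, |A ∩ B| = 18, |A ∖ B| = 2.
(a) A ∩ B = ∅ (|A ∩ B| = 0): fails.
(b) |A ∖ B| = 2: holds.
(c) |A ∩ B| = 6: fails.

(b)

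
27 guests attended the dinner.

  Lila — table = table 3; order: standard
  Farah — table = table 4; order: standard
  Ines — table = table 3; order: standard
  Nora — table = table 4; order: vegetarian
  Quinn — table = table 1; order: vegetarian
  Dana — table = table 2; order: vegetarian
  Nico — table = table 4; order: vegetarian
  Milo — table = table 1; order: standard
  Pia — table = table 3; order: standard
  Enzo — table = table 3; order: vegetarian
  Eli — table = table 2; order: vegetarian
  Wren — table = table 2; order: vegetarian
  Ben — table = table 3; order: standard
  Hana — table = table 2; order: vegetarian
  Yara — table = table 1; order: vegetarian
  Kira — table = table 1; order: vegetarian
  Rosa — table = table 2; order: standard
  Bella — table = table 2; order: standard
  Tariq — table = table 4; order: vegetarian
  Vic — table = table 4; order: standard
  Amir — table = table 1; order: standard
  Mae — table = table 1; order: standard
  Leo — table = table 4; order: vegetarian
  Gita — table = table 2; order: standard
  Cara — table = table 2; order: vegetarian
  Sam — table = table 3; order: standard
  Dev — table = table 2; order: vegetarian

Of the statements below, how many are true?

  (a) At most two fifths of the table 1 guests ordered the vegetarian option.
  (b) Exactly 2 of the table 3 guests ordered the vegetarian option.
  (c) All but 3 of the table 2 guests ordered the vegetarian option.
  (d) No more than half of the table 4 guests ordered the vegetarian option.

(a) table 1: |A| = 6, |A ∩ B| = 3; needs |A ∩ B| / |A| ≤ 2/5 — false.
(b) table 3: |A| = 6, |A ∩ B| = 1; needs |A ∩ B| = 2 — false.
(c) table 2: |A| = 9, |A ∩ B| = 6; needs |A ∖ B| = 3 — true.
(d) table 4: |A| = 6, |A ∩ B| = 4; needs |A ∩ B| ≤ |A ∖ B| — false.

1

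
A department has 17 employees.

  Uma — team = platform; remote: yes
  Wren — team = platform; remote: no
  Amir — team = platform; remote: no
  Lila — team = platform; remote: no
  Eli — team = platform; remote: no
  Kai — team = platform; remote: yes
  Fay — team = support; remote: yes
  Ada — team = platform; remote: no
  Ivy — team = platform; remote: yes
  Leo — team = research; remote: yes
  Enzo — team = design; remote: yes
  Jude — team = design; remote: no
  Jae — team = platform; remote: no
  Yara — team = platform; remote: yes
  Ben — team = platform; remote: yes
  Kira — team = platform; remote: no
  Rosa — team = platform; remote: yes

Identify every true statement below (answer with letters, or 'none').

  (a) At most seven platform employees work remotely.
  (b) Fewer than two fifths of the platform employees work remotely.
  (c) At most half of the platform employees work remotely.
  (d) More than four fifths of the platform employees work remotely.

|A| = 13, |A ∩ B| = 6, |A ∖ B| = 7.
(a) |A ∩ B| ≤ 7: holds.
(b) |A ∩ B| / |A| < 2/5: fails.
(c) |A ∩ B| ≤ |A ∖ B|: holds.
(d) |A ∩ B| / |A| > 4/5: fails.

(a), (c)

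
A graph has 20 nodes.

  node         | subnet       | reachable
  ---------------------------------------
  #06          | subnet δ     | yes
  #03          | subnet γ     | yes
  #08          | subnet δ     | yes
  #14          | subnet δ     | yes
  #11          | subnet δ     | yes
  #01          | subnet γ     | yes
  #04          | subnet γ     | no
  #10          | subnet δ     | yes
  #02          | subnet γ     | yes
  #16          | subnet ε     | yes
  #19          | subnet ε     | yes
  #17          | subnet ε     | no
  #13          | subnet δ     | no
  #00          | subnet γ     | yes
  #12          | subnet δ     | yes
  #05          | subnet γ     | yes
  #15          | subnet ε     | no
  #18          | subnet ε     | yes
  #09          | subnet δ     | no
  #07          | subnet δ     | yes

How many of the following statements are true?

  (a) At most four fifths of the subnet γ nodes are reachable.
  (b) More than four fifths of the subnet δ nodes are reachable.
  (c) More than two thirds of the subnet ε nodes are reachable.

(a) subnet γ: |A| = 6, |A ∩ B| = 5; needs |A ∩ B| / |A| ≤ 4/5 — false.
(b) subnet δ: |A| = 9, |A ∩ B| = 7; needs |A ∩ B| / |A| > 4/5 — false.
(c) subnet ε: |A| = 5, |A ∩ B| = 3; needs |A ∩ B| / |A| > 2/3 — false.

0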